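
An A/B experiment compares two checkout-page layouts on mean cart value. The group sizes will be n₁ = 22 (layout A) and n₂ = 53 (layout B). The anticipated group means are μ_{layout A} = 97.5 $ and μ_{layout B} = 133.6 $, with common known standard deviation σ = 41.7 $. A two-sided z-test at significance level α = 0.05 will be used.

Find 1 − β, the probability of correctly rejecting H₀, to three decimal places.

Standardized effect: d = |μ_{layout A} − μ_{layout B}| / σ = |97.5 − 133.6| / 41.7 = 0.8657
Noncentrality parameter: δ = d / √(1/n₁ + 1/n₂) = 0.8657 / √(1/22 + 1/53) = 3.4134
Critical value for a two-sided test at α = 0.05: z_{α/2} = 1.960.
Power = Φ(δ − 1.960) + Φ(−δ − 1.960) = Φ(1.453) + Φ(-5.373) = 0.9270 + 0.0000 = 0.9270.

Power ≈ 0.927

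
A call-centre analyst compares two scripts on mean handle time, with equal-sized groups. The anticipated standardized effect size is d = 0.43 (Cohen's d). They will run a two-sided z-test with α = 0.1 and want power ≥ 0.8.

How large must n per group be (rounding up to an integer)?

Set Φ(δ − 1.645) = 0.8; then δ − 1.645 = Φ⁻¹(0.8) = 0.842, giving δ = 2.486.
(For δ > 0 the lower-tail rejection region contributes negligibly to power, so the one-term inversion is standard.)
δ = d·√(n/2) ⇒ n = 2(δ/d)² = 2 × (2.486 / 0.43)² = 66.87.
Round up to the next whole unit.

n = 67 per group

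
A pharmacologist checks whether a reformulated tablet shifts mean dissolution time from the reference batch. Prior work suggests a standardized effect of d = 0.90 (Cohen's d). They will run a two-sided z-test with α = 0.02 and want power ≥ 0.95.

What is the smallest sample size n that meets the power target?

n = 20

For power 0.95 need Φ(δ − z_{0.01}) = 0.95, so δ = z_{0.01} + z_{0.05} = 2.326 + 1.645 = 3.971.
(The Φ(−δ − z_{α/2}) term is vanishingly small for δ > 0 and is dropped in the standard sample-size formula.)
δ = d·√n ⇒ n = (δ/d)² = (3.971 / 0.90)² = 19.47.
Rounding up, n = 20.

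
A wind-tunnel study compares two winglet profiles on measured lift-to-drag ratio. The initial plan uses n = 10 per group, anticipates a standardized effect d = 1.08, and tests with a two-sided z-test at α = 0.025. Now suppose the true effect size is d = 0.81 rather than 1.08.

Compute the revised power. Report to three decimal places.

With d = 0.81: δ = d·√(n/2) = 0.81 × √(10/2) = 1.8112. Critical value z_{0.0125} = 2.241.
Revised power = Φ(δ − 2.241) + Φ(−δ − 2.241) = Φ(-0.430) + Φ(-4.053) = 0.3335 + 0.0000 = 0.3336.

Power ≈ 0.334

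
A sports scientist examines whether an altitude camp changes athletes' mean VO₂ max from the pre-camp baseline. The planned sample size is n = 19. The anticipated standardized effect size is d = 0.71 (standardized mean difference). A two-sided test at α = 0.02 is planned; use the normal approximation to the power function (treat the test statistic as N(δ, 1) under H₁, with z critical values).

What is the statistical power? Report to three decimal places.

Power ≈ 0.779

Noncentrality parameter: δ = d·√n = 0.71 × √19 = 3.0948
Two-sided α = 0.02 → critical value z_{0.01} = 2.326.
Power = Φ(δ − 2.326) + Φ(−δ − 2.326) = Φ(0.768) + Φ(-5.421) = 0.7789 + 0.0000 = 0.7789.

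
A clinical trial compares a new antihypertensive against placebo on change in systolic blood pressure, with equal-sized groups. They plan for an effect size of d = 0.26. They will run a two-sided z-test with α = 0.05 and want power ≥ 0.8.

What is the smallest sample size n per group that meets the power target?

Set Φ(δ − 1.960) = 0.8; then δ − 1.960 = Φ⁻¹(0.8) = 0.842, giving δ = 2.802.
(The Φ(−δ − z_{α/2}) term is vanishingly small for δ > 0 and is dropped in the standard sample-size formula.)
δ = d·√(n/2) ⇒ n = 2(δ/d)² = 2 × (2.802 / 0.26)² = 232.22.
Round up to the next whole unit.

n = 233 per group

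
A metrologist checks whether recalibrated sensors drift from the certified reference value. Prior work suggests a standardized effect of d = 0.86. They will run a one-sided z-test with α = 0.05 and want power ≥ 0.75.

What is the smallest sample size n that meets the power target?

n = 8

For power 0.75 need Φ(δ − z_{0.05}) = 0.75, so δ = z_{0.05} + z_{0.25} = 1.645 + 0.674 = 2.319.
δ = d·√n ⇒ n = (δ/d)² = (2.319 / 0.86)² = 7.27.
Rounding up, n = 8.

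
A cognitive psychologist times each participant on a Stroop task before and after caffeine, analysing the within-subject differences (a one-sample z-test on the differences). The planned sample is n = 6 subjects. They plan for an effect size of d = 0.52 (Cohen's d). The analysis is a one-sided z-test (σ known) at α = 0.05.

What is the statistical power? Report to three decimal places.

Power ≈ 0.355

Noncentrality parameter: δ = d·√n = 0.52 × √6 = 1.2737
One-sided α = 0.05 → critical value z_{0.05} = 1.645.
Power = P(Z > 1.645 − δ) = Φ(-0.371) = 0.3553.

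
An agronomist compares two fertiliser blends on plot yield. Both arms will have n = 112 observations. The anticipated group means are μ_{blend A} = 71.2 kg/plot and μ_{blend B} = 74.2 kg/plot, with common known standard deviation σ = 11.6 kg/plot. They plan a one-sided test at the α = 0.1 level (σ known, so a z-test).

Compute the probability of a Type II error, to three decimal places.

β ≈ 0.257

Standardized effect: d = |μ_{blend A} − μ_{blend B}| / σ = |71.2 − 74.2| / 11.6 = 0.2586
Noncentrality parameter: λ = d·√(n/2) = 0.2586 × √(112/2) = 1.9353
Critical value for a one-sided test at α = 0.1: z_α = 1.282.
Power = P(Z > 1.282 − λ) = Φ(0.654) = 0.7434.
Type II error: β = 1 − power = 1 − 0.7434 = 0.2566.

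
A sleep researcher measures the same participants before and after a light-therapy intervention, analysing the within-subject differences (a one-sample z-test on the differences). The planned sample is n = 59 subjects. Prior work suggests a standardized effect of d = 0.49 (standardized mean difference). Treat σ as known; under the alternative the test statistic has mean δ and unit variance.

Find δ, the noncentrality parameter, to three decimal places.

δ ≈ 3.764

The noncentrality parameter scales effect size by the design's sample-size factor: δ = d·√n = 0.49 × √59 = 3.7638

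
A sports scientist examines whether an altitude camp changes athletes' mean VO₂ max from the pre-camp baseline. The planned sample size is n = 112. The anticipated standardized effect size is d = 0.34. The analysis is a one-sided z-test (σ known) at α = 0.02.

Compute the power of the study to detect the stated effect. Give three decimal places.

Power ≈ 0.939

Noncentrality parameter: λ = d·√n = 0.34 × √112 = 3.5982
Critical value for a one-sided test at α = 0.02: z_α = 2.054.
Power = P(Z > 2.054 − λ) = Φ(1.544) = 0.9388.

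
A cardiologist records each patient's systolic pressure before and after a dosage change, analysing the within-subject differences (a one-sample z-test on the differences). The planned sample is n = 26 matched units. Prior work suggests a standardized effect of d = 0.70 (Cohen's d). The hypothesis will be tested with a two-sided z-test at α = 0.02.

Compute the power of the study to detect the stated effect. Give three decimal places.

Noncentrality parameter: δ = d·√n = 0.70 × √26 = 3.5693
Critical value for a two-sided test at α = 0.02: z_{α/2} = 2.326.
Power = Φ(δ − 2.326) + Φ(−δ − 2.326) = Φ(1.243) + Φ(-5.896) = 0.8931 + 0.0000 = 0.8931.

Power ≈ 0.893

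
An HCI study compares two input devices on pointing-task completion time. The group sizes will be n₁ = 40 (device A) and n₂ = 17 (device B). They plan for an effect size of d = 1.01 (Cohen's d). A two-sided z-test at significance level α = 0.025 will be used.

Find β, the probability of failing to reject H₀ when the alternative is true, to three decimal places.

β ≈ 0.106

Noncentrality parameter: δ = d / √(1/n₁ + 1/n₂) = 1.01 / √(1/40 + 1/17) = 3.4885
Critical value for a two-sided test at α = 0.025: z_{α/2} = 2.241.
Power = Φ(δ − 2.241) + Φ(−δ − 2.241) = Φ(1.247) + Φ(-5.730) = 0.8938 + 0.0000 = 0.8938.
Type II error: β = 1 − power = 1 − 0.8938 = 0.1062.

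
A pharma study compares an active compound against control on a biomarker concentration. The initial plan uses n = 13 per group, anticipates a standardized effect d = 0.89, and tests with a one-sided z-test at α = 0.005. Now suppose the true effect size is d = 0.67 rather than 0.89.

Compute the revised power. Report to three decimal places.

With d = 0.67: δ = d·√(n/2) = 0.67 × √(13/2) = 1.7082. Critical value z_{0.005} = 2.576.
Revised power = P(Z > 2.576 − δ) = Φ(-0.868) = 0.1928.

Power ≈ 0.193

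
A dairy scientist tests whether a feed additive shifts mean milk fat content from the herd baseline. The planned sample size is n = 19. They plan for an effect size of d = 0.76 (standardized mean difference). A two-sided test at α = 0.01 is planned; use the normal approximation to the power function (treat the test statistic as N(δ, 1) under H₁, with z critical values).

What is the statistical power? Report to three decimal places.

Noncentrality parameter: δ = d·√n = 0.76 × √19 = 3.3128
Critical value for a two-sided test at α = 0.01: z_{α/2} = 2.576.
Power = Φ(δ − 2.576) + Φ(−δ − 2.576) = Φ(0.737) + Φ(-5.889) = 0.7694 + 0.0000 = 0.7694.

Power ≈ 0.769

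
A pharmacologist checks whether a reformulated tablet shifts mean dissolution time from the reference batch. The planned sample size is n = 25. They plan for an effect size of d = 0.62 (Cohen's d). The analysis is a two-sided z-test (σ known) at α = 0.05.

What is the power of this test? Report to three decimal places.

Noncentrality parameter: δ = d·√n = 0.62 × √25 = 3.1000
Two-sided α = 0.05 → critical value z_{0.025} = 1.960.
Power = Φ(δ − 1.960) + Φ(−δ − 1.960) = Φ(1.140) + Φ(-5.060) = 0.8729 + 0.0000 = 0.8729.

Power ≈ 0.873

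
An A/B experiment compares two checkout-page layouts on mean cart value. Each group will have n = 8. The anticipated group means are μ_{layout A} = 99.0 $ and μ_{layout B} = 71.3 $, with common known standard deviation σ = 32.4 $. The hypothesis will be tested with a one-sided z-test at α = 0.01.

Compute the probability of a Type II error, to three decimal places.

Standardized effect: d = |μ_{layout A} − μ_{layout B}| / σ = |99.0 − 71.3| / 32.4 = 0.8549
Noncentrality parameter: δ = d·√(n/2) = 0.8549 × √(8/2) = 1.7099
One-sided α = 0.01 → critical value z_{0.01} = 2.326.
Power = P(Z > 2.326 − δ) = Φ(-0.616) = 0.2688.
Type II error: β = 1 − power = 1 − 0.2688 = 0.7312.

β ≈ 0.731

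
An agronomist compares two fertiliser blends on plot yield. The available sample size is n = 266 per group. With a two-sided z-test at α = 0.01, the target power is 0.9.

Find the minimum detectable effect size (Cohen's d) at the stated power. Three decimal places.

Required noncentrality: δ = z_{0.005} + z_{0.10} = 2.576 + 1.282 = 3.857.
(The second rejection-region term Φ(−δ − z_{α/2}) is negligible and dropped.)
δ = d·√(n/2) ⇒ d = δ/√(n/2) = 3.857/√(266/2) = 0.3345.

d ≈ 0.334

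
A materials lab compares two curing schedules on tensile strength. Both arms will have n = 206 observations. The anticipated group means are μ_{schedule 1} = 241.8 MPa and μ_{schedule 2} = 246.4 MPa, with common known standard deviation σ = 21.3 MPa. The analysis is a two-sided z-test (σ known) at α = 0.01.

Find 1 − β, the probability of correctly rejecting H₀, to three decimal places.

Standardized effect: d = |μ_{schedule 1} − μ_{schedule 2}| / σ = |241.8 − 246.4| / 21.3 = 0.2160
Noncentrality parameter: δ = d·√(n/2) = 0.2160 × √(206/2) = 2.1918
Two-sided α = 0.01 → critical value z_{0.005} = 2.576.
Power = Φ(δ − 2.576) + Φ(−δ − 2.576) = Φ(-0.384) + Φ(-4.768) = 0.3505 + 0.0000 = 0.3505.

Power ≈ 0.350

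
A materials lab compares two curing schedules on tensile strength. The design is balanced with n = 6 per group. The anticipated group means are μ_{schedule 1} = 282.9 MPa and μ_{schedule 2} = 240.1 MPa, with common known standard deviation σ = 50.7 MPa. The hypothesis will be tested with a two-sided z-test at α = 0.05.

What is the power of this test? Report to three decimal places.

Standardized effect: d = |μ_{schedule 1} − μ_{schedule 2}| / σ = |282.9 − 240.1| / 50.7 = 0.8442
Noncentrality parameter: δ = d·√(n/2) = 0.8442 × √(6/2) = 1.4622
Critical value for a two-sided test at α = 0.05: z_{α/2} = 1.960.
Power = Φ(δ − 1.960) + Φ(−δ − 1.960) = Φ(-0.498) + Φ(-3.422) = 0.3093 + 0.0003 = 0.3096.

Power ≈ 0.310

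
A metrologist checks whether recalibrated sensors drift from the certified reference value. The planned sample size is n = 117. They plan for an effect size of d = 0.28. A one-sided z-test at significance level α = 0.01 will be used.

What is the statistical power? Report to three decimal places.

Noncentrality parameter: δ = d·√n = 0.28 × √117 = 3.0287
Critical value for a one-sided test at α = 0.01: z_α = 2.326.
Power = Φ(δ − 2.326) = Φ(0.702) = 0.7588.

Power ≈ 0.759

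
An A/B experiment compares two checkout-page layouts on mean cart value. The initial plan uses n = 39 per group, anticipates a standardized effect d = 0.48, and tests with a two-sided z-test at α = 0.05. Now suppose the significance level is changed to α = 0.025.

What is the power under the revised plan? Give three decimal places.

δ = d·√(n/2) = 0.48 × √(39/2) = 2.1196 (unchanged). New critical value: z_{0.0125} = 2.241.
Revised power = Φ(δ − 2.241) + Φ(−δ − 2.241) = Φ(-0.122) + Φ(-4.361) = 0.4515 + 0.0000 = 0.4515.

Power ≈ 0.452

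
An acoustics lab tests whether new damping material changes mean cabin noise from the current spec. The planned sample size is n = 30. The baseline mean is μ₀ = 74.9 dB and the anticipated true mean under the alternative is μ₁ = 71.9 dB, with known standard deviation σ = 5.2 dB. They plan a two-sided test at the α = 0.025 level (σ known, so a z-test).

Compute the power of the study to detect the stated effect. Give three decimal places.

Standardized effect: d = |μ₁ − μ₀| / σ = |71.9 − 74.9| / 5.2 = 0.5769
Noncentrality parameter: δ = d·√n = 0.5769 × √30 = 3.1599
Critical value for a two-sided test at α = 0.025: z_{α/2} = 2.241.
Power = Φ(δ − 2.241) + Φ(−δ − 2.241) = Φ(0.919) + Φ(-5.401) = 0.8208 + 0.0000 = 0.8208.

Power ≈ 0.821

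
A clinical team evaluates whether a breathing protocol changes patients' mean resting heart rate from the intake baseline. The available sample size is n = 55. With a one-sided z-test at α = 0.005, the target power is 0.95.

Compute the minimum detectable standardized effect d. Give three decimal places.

Required noncentrality: δ = z_{0.005} + z_{0.05} = 2.576 + 1.645 = 4.221.
δ = d·√n ⇒ d = δ/√n = 4.221/√55 = 0.5691.

d ≈ 0.569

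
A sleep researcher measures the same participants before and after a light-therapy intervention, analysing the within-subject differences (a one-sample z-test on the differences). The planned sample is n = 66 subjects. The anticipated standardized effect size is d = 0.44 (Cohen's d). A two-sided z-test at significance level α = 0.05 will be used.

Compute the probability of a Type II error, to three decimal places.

Noncentrality parameter: δ = d·√n = 0.44 × √66 = 3.5746
Two-sided α = 0.05 → critical value z_{0.025} = 1.960.
Power = Φ(δ − 1.960) + Φ(−δ − 1.960) = Φ(1.615) + Φ(-5.535) = 0.9468 + 0.0000 = 0.9468.
Type II error: β = 1 − power = 1 − 0.9468 = 0.0532.

β ≈ 0.053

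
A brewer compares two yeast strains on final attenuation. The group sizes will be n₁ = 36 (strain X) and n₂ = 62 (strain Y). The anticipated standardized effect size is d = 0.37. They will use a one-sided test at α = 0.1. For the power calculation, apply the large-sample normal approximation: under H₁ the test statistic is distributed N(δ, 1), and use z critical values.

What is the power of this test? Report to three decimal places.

Power ≈ 0.686

Noncentrality parameter: δ = d / √(1/n₁ + 1/n₂) = 0.37 / √(1/36 + 1/62) = 1.7658
One-sided α = 0.1 → critical value z_{0.1} = 1.282.
Power = Φ(δ − 1.282) = Φ(0.484) = 0.6859.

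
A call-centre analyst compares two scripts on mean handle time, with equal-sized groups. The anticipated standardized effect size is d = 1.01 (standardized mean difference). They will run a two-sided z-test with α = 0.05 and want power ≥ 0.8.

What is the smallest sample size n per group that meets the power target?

For power 0.8 need Φ(δ − z_{0.025}) = 0.8, so δ = z_{0.025} + z_{0.20} = 1.960 + 0.842 = 2.802.
(The Φ(−δ − z_{α/2}) term is vanishingly small for δ > 0 and is dropped in the standard sample-size formula.)
δ = d·√(n/2) ⇒ n = 2(δ/d)² = 2 × (2.802 / 1.01)² = 15.39.
Rounding up, n = 16 per group.

n = 16 per group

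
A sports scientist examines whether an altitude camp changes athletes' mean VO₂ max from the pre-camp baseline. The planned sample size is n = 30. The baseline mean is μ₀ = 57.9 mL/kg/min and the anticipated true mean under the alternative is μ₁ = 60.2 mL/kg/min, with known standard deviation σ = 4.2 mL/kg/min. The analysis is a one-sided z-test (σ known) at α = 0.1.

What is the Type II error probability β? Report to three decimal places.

β ≈ 0.043

Standardized effect: d = |μ₁ − μ₀| / σ = |60.2 − 57.9| / 4.2 = 0.5476
Noncentrality parameter: δ = d·√n = 0.5476 × √30 = 2.9994
One-sided α = 0.1 → critical value z_{0.1} = 1.282.
Power = Φ(δ − 1.282) = Φ(1.718) = 0.9571.
Type II error: β = 1 − power = 1 − 0.9571 = 0.0429.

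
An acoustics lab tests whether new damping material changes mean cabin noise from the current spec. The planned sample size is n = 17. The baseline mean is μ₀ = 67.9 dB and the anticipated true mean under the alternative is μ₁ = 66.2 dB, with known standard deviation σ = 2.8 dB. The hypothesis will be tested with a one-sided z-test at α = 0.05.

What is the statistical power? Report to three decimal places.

Power ≈ 0.805

Standardized effect: d = |μ₁ − μ₀| / σ = |66.2 − 67.9| / 2.8 = 0.6071
Noncentrality parameter: δ = d·√n = 0.6071 × √17 = 2.5033
One-sided α = 0.05 → critical value z_{0.05} = 1.645.
Power = Φ(δ − 1.645) = Φ(0.858) = 0.8047.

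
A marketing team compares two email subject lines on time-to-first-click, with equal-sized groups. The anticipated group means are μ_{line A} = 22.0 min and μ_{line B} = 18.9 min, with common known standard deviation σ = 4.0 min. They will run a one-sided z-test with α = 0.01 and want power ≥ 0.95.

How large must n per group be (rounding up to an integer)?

n = 53 per group

Standardized effect: d = |μ_{line A} − μ_{line B}| / σ = |22.0 − 18.9| / 4.0 = 0.7750
For power 0.95 need Φ(δ − z_{0.01}) = 0.95, so δ = z_{0.01} + z_{0.05} = 2.326 + 1.645 = 3.971.
δ = d·√(n/2) ⇒ n = 2(δ/d)² = 2 × (3.971 / 0.7750)² = 52.51.
Round up to the next whole unit.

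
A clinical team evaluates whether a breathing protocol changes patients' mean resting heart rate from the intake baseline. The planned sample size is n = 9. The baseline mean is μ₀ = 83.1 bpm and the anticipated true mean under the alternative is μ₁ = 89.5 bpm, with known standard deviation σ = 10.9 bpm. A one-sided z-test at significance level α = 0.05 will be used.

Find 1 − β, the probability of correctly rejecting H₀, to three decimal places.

Power ≈ 0.546

Standardized effect: d = |μ₁ − μ₀| / σ = |89.5 − 83.1| / 10.9 = 0.5872
Noncentrality parameter: δ = d·√n = 0.5872 × √9 = 1.7615
Critical value for a one-sided test at α = 0.05: z_α = 1.645.
Power = P(Z > 1.645 − δ) = Φ(0.117) = 0.5464.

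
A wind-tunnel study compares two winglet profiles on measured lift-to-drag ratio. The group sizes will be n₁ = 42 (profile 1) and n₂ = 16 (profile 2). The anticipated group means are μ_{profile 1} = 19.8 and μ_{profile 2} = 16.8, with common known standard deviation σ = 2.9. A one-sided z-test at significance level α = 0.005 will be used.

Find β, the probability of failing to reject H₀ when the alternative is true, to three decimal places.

Standardized effect: d = |μ_{profile 1} − μ_{profile 2}| / σ = |19.8 − 16.8| / 2.9 = 1.0345
Noncentrality parameter: δ = d / √(1/n₁ + 1/n₂) = 1.0345 / √(1/42 + 1/16) = 3.5212
One-sided α = 0.005 → critical value z_{0.005} = 2.576.
Power = Φ(δ − 2.576) = Φ(0.945) = 0.8278.
Type II error: β = 1 − power = 1 − 0.8278 = 0.1722.

β ≈ 0.172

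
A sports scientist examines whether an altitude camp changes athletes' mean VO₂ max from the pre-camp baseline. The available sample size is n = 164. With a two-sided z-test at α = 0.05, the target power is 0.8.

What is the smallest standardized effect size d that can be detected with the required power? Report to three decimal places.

d ≈ 0.219

Need Φ(δ − 1.960) = 0.8, so δ = 1.960 + 0.842 = 2.802.
(The second rejection-region term Φ(−δ − z_{α/2}) is negligible and dropped.)
δ = d·√n ⇒ d = δ/√n = 2.802/√164 = 0.2188.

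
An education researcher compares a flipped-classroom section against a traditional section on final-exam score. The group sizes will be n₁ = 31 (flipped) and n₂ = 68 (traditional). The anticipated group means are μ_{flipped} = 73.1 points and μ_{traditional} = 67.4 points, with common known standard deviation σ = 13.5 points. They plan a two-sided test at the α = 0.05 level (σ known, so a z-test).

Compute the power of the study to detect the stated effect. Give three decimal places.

Standardized effect: d = |μ_{flipped} − μ_{traditional}| / σ = |73.1 − 67.4| / 13.5 = 0.4222
Noncentrality parameter: δ = d / √(1/n₁ + 1/n₂) = 0.4222 / √(1/31 + 1/68) = 1.9483
Critical value for a two-sided test at α = 0.05: z_{α/2} = 1.960.
Power = Φ(δ − 1.960) + Φ(−δ − 1.960) = Φ(-0.012) + Φ(-3.908) = 0.4954 + 0.0000 = 0.4954.

Power ≈ 0.495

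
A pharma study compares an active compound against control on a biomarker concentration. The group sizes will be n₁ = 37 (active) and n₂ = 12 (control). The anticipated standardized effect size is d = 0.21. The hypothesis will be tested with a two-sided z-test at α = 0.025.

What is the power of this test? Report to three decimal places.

Noncentrality parameter: δ = d / √(1/n₁ + 1/n₂) = 0.21 / √(1/37 + 1/12) = 0.6321
Two-sided α = 0.025 → critical value z_{0.0125} = 2.241.
Power = Φ(δ − 2.241) + Φ(−δ − 2.241) = Φ(-1.609) + Φ(-2.874) = 0.0538 + 0.0020 = 0.0558.

Power ≈ 0.056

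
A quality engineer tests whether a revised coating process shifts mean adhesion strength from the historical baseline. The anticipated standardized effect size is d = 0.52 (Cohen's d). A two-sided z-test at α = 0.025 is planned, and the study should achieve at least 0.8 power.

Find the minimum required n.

n = 36

For power 0.8 need Φ(δ − z_{0.0125}) = 0.8, so δ = z_{0.0125} + z_{0.20} = 2.241 + 0.842 = 3.083.
(Ignoring the negligible lower-tail rejection probability gives the usual closed-form inversion.)
δ = d·√n ⇒ n = (δ/d)² = (3.083 / 0.52)² = 35.15.
Rounding up, n = 36.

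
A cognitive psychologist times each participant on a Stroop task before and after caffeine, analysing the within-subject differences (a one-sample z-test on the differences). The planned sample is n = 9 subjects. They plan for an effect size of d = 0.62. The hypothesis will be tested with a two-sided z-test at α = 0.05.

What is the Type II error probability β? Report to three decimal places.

β ≈ 0.540

Noncentrality parameter: δ = d·√n = 0.62 × √9 = 1.8600
Two-sided α = 0.05 → critical value z_{0.025} = 1.960.
Power = Φ(δ − 1.960) + Φ(−δ − 1.960) = Φ(-0.100) + Φ(-3.820) = 0.4602 + 0.0001 = 0.4603.
Type II error: β = 1 − power = 1 − 0.4603 = 0.5397.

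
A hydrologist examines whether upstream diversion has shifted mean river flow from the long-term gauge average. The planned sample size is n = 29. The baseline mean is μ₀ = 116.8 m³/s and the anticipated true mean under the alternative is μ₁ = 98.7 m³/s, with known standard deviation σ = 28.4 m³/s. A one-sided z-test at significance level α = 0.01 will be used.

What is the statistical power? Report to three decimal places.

Power ≈ 0.866

Standardized effect: d = |μ₁ − μ₀| / σ = |98.7 − 116.8| / 28.4 = 0.6373
Noncentrality parameter: δ = d·√n = 0.6373 × √29 = 3.4321
One-sided α = 0.01 → critical value z_{0.01} = 2.326.
Power = P(Z > 2.326 − δ) = Φ(1.106) = 0.8656.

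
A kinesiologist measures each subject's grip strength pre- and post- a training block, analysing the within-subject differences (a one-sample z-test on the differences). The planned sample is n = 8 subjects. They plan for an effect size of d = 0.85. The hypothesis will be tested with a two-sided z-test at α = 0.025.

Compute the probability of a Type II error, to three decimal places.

β ≈ 0.435

Noncentrality parameter: δ = d·√n = 0.85 × √8 = 2.4042
Two-sided α = 0.025 → critical value z_{0.0125} = 2.241.
Power = Φ(δ − 2.241) + Φ(−δ − 2.241) = Φ(0.163) + Φ(-4.646) = 0.5646 + 0.0000 = 0.5646.
Type II error: β = 1 − power = 1 − 0.5646 = 0.4354.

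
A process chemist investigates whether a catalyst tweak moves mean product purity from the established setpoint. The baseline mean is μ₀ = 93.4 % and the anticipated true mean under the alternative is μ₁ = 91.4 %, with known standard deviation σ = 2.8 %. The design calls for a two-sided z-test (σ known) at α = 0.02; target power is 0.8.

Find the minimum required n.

Standardized effect: d = |μ₁ − μ₀| / σ = |91.4 − 93.4| / 2.8 = 0.7143
For power 0.8 need Φ(δ − z_{0.01}) = 0.8, so δ = z_{0.01} + z_{0.20} = 2.326 + 0.842 = 3.168.
(The Φ(−δ − z_{α/2}) term is vanishingly small for δ > 0 and is dropped in the standard sample-size formula.)
δ = d·√n ⇒ n = (δ/d)² = (3.168 / 0.7143)² = 19.67.
Rounding up, n = 20.

n = 20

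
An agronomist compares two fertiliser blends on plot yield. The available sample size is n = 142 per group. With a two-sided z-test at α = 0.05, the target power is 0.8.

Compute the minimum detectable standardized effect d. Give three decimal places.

Need Φ(δ − 1.960) = 0.8, so δ = 1.960 + 0.842 = 2.802.
(Lower-tail contribution to power is negligible for δ > 0.)
δ = d·√(n/2) ⇒ d = δ/√(n/2) = 2.802/√(142/2) = 0.3325.

d ≈ 0.332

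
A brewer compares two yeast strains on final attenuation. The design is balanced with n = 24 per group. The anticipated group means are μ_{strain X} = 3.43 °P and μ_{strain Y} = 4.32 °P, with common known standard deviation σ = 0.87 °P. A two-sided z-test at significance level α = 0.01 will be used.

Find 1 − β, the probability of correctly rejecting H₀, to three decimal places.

Standardized effect: d = |μ_{strain X} − μ_{strain Y}| / σ = |3.43 − 4.32| / 0.87 = 1.0230
Noncentrality parameter: δ = d·√(n/2) = 1.0230 × √(24/2) = 3.5437
Two-sided α = 0.01 → critical value z_{0.005} = 2.576.
Power = Φ(δ − 2.576) + Φ(−δ − 2.576) = Φ(0.968) + Φ(-6.120) = 0.8335 + 0.0000 = 0.8335.

Power ≈ 0.833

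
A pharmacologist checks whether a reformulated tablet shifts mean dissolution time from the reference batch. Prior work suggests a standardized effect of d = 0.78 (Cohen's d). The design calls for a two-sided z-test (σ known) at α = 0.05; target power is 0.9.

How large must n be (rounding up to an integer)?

n = 18

For power 0.9 need Φ(δ − z_{0.025}) = 0.9, so δ = z_{0.025} + z_{0.10} = 1.960 + 1.282 = 3.242.
(The Φ(−δ − z_{α/2}) term is vanishingly small for δ > 0 and is dropped in the standard sample-size formula.)
δ = d·√n ⇒ n = (δ/d)² = (3.242 / 0.78)² = 17.27.
Rounding up, n = 18.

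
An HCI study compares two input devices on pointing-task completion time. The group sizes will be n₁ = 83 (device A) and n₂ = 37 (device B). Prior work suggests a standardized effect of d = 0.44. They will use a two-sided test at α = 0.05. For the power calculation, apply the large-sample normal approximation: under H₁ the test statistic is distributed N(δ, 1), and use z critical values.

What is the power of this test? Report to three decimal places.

Power ≈ 0.605

Noncentrality parameter: δ = d / √(1/n₁ + 1/n₂) = 0.44 / √(1/83 + 1/37) = 2.2259
Critical value for a two-sided test at α = 0.05: z_{α/2} = 1.960.
Power = Φ(δ − 1.960) + Φ(−δ − 1.960) = Φ(0.266) + Φ(-4.186) = 0.6048 + 0.0000 = 0.6049.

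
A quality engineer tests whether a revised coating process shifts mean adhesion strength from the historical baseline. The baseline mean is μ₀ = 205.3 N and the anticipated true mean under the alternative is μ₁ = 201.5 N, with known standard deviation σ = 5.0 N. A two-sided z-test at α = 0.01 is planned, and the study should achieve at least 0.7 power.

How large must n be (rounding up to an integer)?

Standardized effect: d = |μ₁ − μ₀| / σ = |201.5 − 205.3| / 5.0 = 0.7600
Set Φ(δ − 2.576) = 0.7; then δ − 2.576 = Φ⁻¹(0.7) = 0.524, giving δ = 3.100.
(For δ > 0 the lower-tail rejection region contributes negligibly to power, so the one-term inversion is standard.)
δ = d·√n ⇒ n = (δ/d)² = (3.100 / 0.7600)² = 16.64.
Rounding up, n = 17.

n = 17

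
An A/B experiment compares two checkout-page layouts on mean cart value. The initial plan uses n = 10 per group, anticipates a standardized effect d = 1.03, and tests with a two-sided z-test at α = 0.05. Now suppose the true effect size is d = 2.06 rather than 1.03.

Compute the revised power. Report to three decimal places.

Power ≈ 0.996

With d = 2.06: δ = d·√(n/2) = 2.06 × √(10/2) = 4.6063. Critical value z_{0.025} = 1.960.
Revised power = Φ(δ − 1.960) + Φ(−δ − 1.960) = Φ(2.646) + Φ(-6.566) = 0.9959 + 0.0000 = 0.9959.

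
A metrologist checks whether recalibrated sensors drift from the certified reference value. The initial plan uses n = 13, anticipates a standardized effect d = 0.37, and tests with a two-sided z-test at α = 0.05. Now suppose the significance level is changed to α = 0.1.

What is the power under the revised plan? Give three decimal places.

δ = d·√n = 0.37 × √13 = 1.3341 (unchanged). New critical value: z_{0.05} = 1.645.
Revised power = Φ(δ − 1.645) + Φ(−δ − 1.645) = Φ(-0.311) + Φ(-2.979) = 0.3780 + 0.0014 = 0.3794.

Power ≈ 0.379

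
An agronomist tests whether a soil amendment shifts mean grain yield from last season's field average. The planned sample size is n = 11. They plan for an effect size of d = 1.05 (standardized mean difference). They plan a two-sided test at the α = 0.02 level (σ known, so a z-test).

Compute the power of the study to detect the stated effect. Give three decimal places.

Noncentrality parameter: δ = d·√n = 1.05 × √11 = 3.4825
Two-sided α = 0.02 → critical value z_{0.01} = 2.326.
Power = Φ(δ − 2.326) + Φ(−δ − 2.326) = Φ(1.156) + Φ(-5.809) = 0.8762 + 0.0000 = 0.8762.

Power ≈ 0.876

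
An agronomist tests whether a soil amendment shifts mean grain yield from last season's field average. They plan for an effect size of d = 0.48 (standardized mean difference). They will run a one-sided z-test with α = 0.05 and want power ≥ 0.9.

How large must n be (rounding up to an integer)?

n = 38

Set Φ(δ − 1.645) = 0.9; then δ − 1.645 = Φ⁻¹(0.9) = 1.282, giving δ = 2.926.
δ = d·√n ⇒ n = (δ/d)² = (2.926 / 0.48)² = 37.17.
Round up to the next whole unit.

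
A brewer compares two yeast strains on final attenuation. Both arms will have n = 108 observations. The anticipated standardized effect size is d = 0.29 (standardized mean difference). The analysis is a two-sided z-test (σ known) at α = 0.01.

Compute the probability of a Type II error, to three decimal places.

β ≈ 0.672

Noncentrality parameter: δ = d·√(n/2) = 0.29 × √(108/2) = 2.1311
Two-sided α = 0.01 → critical value z_{0.005} = 2.576.
Power = Φ(δ − 2.576) + Φ(−δ − 2.576) = Φ(-0.445) + Φ(-4.707) = 0.3282 + 0.0000 = 0.3282.
Type II error: β = 1 − power = 1 − 0.3282 = 0.6718.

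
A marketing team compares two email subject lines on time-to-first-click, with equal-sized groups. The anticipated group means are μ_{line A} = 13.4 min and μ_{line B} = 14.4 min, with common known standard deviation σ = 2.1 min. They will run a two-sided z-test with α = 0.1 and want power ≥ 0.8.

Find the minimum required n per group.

Standardized effect: d = |μ_{line A} − μ_{line B}| / σ = |13.4 − 14.4| / 2.1 = 0.4762
Set Φ(δ − 1.645) = 0.8; then δ − 1.645 = Φ⁻¹(0.8) = 0.842, giving δ = 2.486.
(Ignoring the negligible lower-tail rejection probability gives the usual closed-form inversion.)
δ = d·√(n/2) ⇒ n = 2(δ/d)² = 2 × (2.486 / 0.4762)² = 54.53.
Rounding up, n = 55 per group.

n = 55 per group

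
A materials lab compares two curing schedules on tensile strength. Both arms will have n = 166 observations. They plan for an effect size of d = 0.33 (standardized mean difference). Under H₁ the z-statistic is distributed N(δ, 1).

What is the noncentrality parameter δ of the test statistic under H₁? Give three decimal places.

δ ≈ 3.006

δ = d·√(n/2) = 0.33 × √(166/2) = 3.0064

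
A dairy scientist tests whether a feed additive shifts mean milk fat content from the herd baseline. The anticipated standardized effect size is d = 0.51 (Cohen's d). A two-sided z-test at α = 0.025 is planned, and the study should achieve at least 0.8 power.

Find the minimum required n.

n = 37

Set Φ(δ − 2.241) = 0.8; then δ − 2.241 = Φ⁻¹(0.8) = 0.842, giving δ = 3.083.
(Ignoring the negligible lower-tail rejection probability gives the usual closed-form inversion.)
δ = d·√n ⇒ n = (δ/d)² = (3.083 / 0.51)² = 36.54.
Rounding up, n = 37.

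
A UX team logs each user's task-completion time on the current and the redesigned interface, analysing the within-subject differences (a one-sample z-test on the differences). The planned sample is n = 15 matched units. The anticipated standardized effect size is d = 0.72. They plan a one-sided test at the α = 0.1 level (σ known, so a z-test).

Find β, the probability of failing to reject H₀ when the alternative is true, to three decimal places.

β ≈ 0.066

Noncentrality parameter: δ = d·√n = 0.72 × √15 = 2.7885
One-sided α = 0.1 → critical value z_{0.1} = 1.282.
Power = P(Z > 1.282 − δ) = Φ(1.507) = 0.9341.
Type II error: β = 1 − power = 1 − 0.9341 = 0.0659.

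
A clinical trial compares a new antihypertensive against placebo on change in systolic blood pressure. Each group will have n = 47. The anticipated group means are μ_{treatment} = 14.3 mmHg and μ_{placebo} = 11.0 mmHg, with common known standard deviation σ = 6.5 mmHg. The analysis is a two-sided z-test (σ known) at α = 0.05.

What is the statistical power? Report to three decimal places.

Power ≈ 0.692

Standardized effect: d = |μ_{treatment} − μ_{placebo}| / σ = |14.3 − 11.0| / 6.5 = 0.5077
Noncentrality parameter: δ = d·√(n/2) = 0.5077 × √(47/2) = 2.4611
Critical value for a two-sided test at α = 0.05: z_{α/2} = 1.960.
Power = Φ(δ − 1.960) + Φ(−δ − 1.960) = Φ(0.501) + Φ(-4.421) = 0.6919 + 0.0000 = 0.6919.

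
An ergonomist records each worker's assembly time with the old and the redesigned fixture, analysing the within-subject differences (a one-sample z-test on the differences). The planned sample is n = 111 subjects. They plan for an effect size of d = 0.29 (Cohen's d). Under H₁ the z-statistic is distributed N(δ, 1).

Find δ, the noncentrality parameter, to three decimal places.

δ ≈ 3.055

δ = d·√n = 0.29 × √111 = 3.0553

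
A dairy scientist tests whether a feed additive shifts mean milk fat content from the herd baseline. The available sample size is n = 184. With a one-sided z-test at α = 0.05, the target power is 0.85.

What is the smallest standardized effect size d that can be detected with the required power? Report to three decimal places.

Need Φ(δ − 1.645) = 0.85, so δ = 1.645 + 1.036 = 2.681.
δ = d·√n ⇒ d = δ/√n = 2.681/√184 = 0.1977.

d ≈ 0.198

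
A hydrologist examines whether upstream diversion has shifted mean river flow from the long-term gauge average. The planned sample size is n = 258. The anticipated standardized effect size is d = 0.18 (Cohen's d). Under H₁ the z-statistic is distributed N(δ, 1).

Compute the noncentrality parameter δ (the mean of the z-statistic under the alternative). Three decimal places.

The noncentrality parameter scales effect size by the design's sample-size factor: δ = d·√n = 0.18 × √258 = 2.8912

δ ≈ 2.891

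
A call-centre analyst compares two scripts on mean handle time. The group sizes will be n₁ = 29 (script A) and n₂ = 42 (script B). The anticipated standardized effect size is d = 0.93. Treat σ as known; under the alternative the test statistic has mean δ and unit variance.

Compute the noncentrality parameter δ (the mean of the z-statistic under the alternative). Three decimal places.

δ ≈ 3.852

The noncentrality parameter scales effect size by the design's sample-size factor: δ = d / √(1/n₁ + 1/n₂) = 0.93 / √(1/29 + 1/42) = 3.8519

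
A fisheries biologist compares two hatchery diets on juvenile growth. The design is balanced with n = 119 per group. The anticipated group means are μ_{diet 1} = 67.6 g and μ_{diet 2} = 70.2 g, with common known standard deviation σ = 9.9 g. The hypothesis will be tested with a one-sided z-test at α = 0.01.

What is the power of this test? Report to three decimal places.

Power ≈ 0.382

Standardized effect: d = |μ_{diet 1} − μ_{diet 2}| / σ = |67.6 − 70.2| / 9.9 = 0.2626
Noncentrality parameter: δ = d·√(n/2) = 0.2626 × √(119/2) = 2.0258
One-sided α = 0.01 → critical value z_{0.01} = 2.326.
Power = P(Z > 2.326 − δ) = Φ(-0.301) = 0.3819.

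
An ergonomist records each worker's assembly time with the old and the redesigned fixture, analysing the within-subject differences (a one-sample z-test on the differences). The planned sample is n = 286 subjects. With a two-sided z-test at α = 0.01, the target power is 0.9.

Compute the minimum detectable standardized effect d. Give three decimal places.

d ≈ 0.228

Required noncentrality: δ = z_{0.005} + z_{0.10} = 2.576 + 1.282 = 3.857.
(The second rejection-region term Φ(−δ − z_{α/2}) is negligible and dropped.)
δ = d·√n ⇒ d = δ/√n = 3.857/√286 = 0.2281.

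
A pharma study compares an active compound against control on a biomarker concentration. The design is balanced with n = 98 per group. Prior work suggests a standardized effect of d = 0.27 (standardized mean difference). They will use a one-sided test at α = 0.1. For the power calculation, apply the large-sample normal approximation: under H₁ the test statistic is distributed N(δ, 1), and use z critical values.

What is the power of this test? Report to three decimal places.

Power ≈ 0.729

Noncentrality parameter: δ = d·√(n/2) = 0.27 × √(98/2) = 1.8900
Critical value for a one-sided test at α = 0.1: z_α = 1.282.
Power = P(Z > 1.282 − δ) = Φ(0.608) = 0.7286.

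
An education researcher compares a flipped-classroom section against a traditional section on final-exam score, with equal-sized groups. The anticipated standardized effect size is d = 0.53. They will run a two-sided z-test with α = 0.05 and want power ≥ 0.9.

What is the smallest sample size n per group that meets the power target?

Set Φ(δ − 1.960) = 0.9; then δ − 1.960 = Φ⁻¹(0.9) = 1.282, giving δ = 3.242.
(The Φ(−δ − z_{α/2}) term is vanishingly small for δ > 0 and is dropped in the standard sample-size formula.)
δ = d·√(n/2) ⇒ n = 2(δ/d)² = 2 × (3.242 / 0.53)² = 74.81.
Rounding up, n = 75 per group.

n = 75 per group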